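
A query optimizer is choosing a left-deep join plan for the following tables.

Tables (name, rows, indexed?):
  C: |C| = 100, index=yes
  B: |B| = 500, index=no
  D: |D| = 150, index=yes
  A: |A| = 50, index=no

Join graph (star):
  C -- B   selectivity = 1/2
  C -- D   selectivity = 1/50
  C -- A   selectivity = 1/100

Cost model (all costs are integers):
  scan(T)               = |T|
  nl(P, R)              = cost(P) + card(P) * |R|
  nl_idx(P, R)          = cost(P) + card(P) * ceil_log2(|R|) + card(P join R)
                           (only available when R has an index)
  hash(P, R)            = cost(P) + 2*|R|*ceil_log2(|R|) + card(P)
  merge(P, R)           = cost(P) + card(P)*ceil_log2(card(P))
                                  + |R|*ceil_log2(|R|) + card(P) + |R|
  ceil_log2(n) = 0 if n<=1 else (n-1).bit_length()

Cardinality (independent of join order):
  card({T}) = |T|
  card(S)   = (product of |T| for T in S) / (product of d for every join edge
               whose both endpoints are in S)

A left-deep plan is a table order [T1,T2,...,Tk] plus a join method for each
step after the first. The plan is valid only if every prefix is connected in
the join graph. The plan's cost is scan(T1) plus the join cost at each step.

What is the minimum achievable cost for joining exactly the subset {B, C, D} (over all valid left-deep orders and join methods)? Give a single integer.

9200

Selinger DP over subsets of {B,C,D}:
  {C}: scan cost=100, card=100
  {B}: scan cost=500, card=500
  {D}: scan cost=150, card=150
  {BC}: card=25000; try (C,hash)→2400, (B,merge)→5900, (C,merge)→6300, (B,hash)→9200, (C,nl_idx)→29000, (B,nl)→50100 …(+1); best=2400 via (C,hash)
  {CD}: card=300; try (D,nl_idx)→1200, (C,nl_idx)→1500, (C,hash)→1700, (D,merge)→2250, (C,merge)→2300, (D,hash)→2600 …(+2); best=1200 via (D,nl_idx)
  {BCD}: card=75000; try (B,merge)→9200, (B,hash)→10500, (D,hash)→29800, (B,nl)→151200, (D,nl_idx)→277400, (D,merge)→403750 …(+1); best=9200 via (B,merge)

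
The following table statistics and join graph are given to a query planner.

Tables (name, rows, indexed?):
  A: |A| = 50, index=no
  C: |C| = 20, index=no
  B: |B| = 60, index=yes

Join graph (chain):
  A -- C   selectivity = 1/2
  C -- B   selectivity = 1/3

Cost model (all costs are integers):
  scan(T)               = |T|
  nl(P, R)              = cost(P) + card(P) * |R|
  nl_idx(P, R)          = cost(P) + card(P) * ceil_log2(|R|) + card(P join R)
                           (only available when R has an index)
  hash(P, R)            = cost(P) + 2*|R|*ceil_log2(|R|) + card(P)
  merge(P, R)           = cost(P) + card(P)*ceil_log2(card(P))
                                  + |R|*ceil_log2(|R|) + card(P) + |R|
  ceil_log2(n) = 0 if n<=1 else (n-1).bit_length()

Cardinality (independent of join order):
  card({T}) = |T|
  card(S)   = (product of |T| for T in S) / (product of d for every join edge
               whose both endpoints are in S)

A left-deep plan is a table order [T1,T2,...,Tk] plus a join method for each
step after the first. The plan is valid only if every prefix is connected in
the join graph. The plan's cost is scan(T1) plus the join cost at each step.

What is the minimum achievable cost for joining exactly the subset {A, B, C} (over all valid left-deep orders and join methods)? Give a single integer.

1320

Selinger DP over subsets of {A,B,C}:
  {A}: scan cost=50, card=50
  {C}: scan cost=20, card=20
  {B}: scan cost=60, card=60
  {AC}: card=500; try (C,hash)→300, (A,merge)→490, (C,merge)→520, (A,hash)→640, (A,nl)→1020, (C,nl)→1050; best=300 via (C,hash)
  {BC}: card=400; try (C,hash)→320, (B,nl_idx)→540, (B,merge)→560, (C,merge)→600, (B,hash)→760, (B,nl)→1220 …(+1); best=320 via (C,hash)
  {ABC}: card=10000; try (A,hash)→1320, (B,hash)→1520, (A,merge)→4670, (B,merge)→5720, (B,nl_idx)→13300, (A,nl)→20320 …(+1); best=1320 via (A,hash)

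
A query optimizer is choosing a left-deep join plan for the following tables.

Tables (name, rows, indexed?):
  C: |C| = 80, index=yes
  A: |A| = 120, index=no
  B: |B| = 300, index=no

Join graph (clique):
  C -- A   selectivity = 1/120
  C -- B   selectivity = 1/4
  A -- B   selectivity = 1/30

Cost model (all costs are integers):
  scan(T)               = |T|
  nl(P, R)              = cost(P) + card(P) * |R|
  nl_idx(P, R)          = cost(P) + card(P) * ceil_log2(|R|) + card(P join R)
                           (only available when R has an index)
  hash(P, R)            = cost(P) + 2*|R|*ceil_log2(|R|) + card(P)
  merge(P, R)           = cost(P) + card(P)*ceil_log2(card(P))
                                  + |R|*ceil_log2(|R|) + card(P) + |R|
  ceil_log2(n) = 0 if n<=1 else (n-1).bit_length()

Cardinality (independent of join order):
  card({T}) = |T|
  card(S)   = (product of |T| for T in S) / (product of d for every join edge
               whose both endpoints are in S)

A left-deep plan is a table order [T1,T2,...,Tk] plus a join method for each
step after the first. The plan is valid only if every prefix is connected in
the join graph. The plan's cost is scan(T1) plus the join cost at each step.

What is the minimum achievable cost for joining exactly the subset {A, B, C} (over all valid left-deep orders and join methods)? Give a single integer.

4600

Selinger DP over subsets of {A,B,C}:
  {C}: scan cost=80, card=80
  {A}: scan cost=120, card=120
  {B}: scan cost=300, card=300
  {AC}: card=80; try (C,nl_idx)→1040, (C,hash)→1360, (A,merge)→1680, (C,merge)→1720, (A,hash)→1840, (A,nl)→9680 …(+1); best=1040 via (C,nl_idx)
  {BC}: card=6000; try (C,hash)→1720, (B,merge)→3720, (C,merge)→3940, (B,hash)→5560, (C,nl_idx)→8400, (B,nl)→24080 …(+1); best=1720 via (C,hash)
  {AB}: card=1200; try (A,hash)→2280, (B,merge)→4080, (A,merge)→4260, (B,hash)→5640, (B,nl)→36120, (A,nl)→36300; best=2280 via (A,hash)
  {ABC}: card=200; try (C,hash)→4600, (B,merge)→4680, (B,hash)→6520, (A,hash)→9400, (C,nl_idx)→10880, (C,merge)→17320 …(+4); best=4600 via (C,hash)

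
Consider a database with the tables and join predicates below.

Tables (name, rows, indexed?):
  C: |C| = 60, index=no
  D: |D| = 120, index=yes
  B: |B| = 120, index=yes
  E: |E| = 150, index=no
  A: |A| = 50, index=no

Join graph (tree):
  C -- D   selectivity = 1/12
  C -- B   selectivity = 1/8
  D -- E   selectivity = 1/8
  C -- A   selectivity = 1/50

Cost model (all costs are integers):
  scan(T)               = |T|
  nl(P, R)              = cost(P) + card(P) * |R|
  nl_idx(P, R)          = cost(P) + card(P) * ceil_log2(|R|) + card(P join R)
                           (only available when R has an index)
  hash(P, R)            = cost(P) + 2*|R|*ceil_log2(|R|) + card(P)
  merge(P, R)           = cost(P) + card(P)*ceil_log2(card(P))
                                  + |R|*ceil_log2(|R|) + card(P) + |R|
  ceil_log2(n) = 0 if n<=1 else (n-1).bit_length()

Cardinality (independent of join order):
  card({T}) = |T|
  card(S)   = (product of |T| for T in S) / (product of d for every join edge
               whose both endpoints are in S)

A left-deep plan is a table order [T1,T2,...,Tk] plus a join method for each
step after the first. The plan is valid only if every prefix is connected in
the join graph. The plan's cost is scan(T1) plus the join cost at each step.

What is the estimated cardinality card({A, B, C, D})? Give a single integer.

9000

Tables in S: A(50), B(120), C(60), D(120)
Edges inside S: C-D(d=12), C-B(d=8), C-A(d=50)
numerator = 50 * 120 * 60 * 120 = 43200000
denominator = 12 * 8 * 50 = 4800
card(S) = 43200000 / 4800 = 9000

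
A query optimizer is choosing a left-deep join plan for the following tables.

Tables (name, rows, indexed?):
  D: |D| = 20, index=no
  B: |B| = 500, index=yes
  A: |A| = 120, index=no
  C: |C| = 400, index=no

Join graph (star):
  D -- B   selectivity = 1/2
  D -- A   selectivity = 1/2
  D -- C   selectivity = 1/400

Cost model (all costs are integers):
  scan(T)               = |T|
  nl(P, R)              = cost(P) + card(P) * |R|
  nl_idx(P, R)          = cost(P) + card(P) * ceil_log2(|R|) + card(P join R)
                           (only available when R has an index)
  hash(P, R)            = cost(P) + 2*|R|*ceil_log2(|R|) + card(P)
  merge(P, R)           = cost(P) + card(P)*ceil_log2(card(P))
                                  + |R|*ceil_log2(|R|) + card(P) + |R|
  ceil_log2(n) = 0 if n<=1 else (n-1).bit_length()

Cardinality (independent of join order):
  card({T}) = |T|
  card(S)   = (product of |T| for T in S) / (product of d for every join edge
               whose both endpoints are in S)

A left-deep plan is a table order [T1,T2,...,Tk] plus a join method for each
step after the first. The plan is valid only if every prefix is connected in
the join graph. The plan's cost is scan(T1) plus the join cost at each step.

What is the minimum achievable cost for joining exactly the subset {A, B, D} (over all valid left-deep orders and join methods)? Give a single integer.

Selinger DP over subsets of {A,B,D}:
  {D}: scan cost=20, card=20
  {B}: scan cost=500, card=500
  {A}: scan cost=120, card=120
  {BD}: card=5000; try (D,hash)→1200, (B,merge)→5140, (B,nl_idx)→5200, (D,merge)→5620, (B,hash)→9040, (B,nl)→10020 …(+1); best=1200 via (D,hash)
  {AD}: card=1200; try (D,hash)→440, (A,merge)→1100, (D,merge)→1200, (A,hash)→1720, (A,nl)→2420, (D,nl)→2520; best=440 via (D,hash)
  {ABD}: card=300000; try (A,hash)→7880, (B,hash)→10640, (B,merge)→19840, (A,merge)→72160, (B,nl_idx)→311240, (B,nl)→600440 …(+1); best=7880 via (A,hash)

7880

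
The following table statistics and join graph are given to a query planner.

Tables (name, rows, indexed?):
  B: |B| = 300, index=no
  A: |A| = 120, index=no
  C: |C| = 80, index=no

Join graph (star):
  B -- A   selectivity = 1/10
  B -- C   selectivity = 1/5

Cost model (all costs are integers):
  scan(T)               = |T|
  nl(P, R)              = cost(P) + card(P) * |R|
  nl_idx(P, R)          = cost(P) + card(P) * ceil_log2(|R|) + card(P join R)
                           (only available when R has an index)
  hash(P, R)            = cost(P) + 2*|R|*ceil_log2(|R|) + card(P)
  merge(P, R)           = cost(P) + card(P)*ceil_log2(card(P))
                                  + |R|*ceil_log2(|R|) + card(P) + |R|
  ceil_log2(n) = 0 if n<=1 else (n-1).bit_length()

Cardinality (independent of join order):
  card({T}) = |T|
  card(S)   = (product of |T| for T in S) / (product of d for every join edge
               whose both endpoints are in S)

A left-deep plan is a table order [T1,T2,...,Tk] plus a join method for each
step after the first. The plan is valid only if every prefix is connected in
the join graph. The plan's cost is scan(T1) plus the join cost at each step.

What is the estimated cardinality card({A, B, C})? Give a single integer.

57600

Tables in S: A(120), B(300), C(80)
Edges inside S: B-A(d=10), B-C(d=5)
numerator = 120 * 300 * 80 = 2880000
denominator = 10 * 5 = 50
card(S) = 2880000 / 50 = 57600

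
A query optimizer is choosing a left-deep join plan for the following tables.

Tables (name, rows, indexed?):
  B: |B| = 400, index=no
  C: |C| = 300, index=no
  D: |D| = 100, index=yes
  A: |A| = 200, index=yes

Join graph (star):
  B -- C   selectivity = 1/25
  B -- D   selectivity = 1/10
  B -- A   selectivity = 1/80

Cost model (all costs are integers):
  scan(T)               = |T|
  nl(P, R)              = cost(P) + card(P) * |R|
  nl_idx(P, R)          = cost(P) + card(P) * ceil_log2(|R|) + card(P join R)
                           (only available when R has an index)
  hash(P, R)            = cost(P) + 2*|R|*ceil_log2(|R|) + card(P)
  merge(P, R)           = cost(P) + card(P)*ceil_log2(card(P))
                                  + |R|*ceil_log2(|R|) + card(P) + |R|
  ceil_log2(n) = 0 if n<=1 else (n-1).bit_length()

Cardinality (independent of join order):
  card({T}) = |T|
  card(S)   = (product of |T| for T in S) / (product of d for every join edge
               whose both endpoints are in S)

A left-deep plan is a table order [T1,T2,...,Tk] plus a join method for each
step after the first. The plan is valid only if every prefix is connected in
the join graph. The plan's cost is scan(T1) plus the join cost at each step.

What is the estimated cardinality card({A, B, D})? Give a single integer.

10000

Tables in S: A(200), B(400), D(100)
Edges inside S: B-D(d=10), B-A(d=80)
numerator = 200 * 400 * 100 = 8000000
denominator = 10 * 80 = 800
card(S) = 8000000 / 800 = 10000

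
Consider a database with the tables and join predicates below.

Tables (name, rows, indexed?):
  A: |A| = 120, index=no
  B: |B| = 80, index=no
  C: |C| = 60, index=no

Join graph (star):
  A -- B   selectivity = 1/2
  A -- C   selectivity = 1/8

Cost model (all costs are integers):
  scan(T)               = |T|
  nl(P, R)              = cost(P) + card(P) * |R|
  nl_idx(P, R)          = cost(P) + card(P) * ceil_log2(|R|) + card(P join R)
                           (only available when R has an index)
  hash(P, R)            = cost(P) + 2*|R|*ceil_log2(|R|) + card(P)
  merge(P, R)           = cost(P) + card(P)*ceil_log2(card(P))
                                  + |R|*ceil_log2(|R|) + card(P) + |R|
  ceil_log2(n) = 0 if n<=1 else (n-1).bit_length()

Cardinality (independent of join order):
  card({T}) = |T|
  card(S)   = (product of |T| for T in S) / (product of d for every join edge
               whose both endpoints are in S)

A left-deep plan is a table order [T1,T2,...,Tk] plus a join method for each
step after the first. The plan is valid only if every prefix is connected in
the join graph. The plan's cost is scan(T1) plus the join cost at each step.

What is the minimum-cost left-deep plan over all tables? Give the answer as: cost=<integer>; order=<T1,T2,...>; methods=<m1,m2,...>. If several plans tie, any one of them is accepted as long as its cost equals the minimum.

cost=2980; order=A,C,B; methods=hash,hash

Selinger DP (subsets sized 1..n):
  {A}: scan cost=120, card=120
  {B}: scan cost=80, card=80
  {C}: scan cost=60, card=60
  {AB}: card=4800; try (B,hash)→1360, (A,merge)→1680, (B,merge)→1720, (A,hash)→1840, (A,nl)→9680, (B,nl)→9720; best=1360 via (B,hash)
  {AC}: card=900; try (C,hash)→960, (A,merge)→1440, (C,merge)→1500, (A,hash)→1800, (A,nl)→7260, (C,nl)→7320; best=960 via (C,hash)
  {ABC}: card=36000; try (B,hash)→2980, (C,hash)→6880, (B,merge)→11500, (C,merge)→68980, (B,nl)→72960, (C,nl)→289360; best=2980 via (B,hash)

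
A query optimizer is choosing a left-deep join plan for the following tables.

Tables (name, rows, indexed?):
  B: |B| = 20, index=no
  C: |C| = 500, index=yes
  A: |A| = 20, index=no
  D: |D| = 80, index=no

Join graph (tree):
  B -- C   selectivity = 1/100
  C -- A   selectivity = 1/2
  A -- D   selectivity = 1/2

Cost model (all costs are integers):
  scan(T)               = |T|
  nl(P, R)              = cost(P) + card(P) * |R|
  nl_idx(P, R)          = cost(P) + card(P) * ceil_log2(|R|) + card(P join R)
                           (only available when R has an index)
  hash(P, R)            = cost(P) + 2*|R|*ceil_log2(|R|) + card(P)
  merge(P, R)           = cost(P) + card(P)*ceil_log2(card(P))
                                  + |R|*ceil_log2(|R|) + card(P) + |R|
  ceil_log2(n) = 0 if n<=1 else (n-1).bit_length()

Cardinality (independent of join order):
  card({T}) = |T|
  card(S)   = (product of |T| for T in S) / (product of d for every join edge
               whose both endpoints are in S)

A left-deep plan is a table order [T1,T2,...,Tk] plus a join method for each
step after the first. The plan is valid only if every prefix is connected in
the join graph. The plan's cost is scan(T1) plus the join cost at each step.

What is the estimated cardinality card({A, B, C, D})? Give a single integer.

Tables in S: A(20), B(20), C(500), D(80)
Edges inside S: B-C(d=100), C-A(d=2), A-D(d=2)
numerator = 20 * 20 * 500 * 80 = 16000000
denominator = 100 * 2 * 2 = 400
card(S) = 16000000 / 400 = 40000

40000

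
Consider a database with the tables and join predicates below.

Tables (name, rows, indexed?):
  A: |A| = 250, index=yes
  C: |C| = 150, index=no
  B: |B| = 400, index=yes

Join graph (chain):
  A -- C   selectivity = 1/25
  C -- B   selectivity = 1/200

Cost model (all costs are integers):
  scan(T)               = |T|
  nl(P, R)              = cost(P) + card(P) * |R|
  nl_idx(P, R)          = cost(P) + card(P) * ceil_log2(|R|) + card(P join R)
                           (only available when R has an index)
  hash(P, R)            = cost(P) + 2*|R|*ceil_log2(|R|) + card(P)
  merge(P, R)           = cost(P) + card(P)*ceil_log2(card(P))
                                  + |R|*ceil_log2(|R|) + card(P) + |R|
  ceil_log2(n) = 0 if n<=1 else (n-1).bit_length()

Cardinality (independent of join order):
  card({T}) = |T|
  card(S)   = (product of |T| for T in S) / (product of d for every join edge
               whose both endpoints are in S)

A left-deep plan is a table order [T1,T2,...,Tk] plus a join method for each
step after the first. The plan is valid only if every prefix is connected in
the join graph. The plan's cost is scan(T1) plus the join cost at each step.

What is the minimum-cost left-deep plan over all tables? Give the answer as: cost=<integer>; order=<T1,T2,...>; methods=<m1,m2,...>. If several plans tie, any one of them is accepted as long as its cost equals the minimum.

cost=6100; order=C,B,A; methods=nl_idx,hash

Selinger DP (subsets sized 1..n):
  {A}: scan cost=250, card=250
  {C}: scan cost=150, card=150
  {B}: scan cost=400, card=400
  {AC}: card=1500; try (A,nl_idx)→2850, (C,hash)→2900, (A,merge)→3750, (C,merge)→3850, (A,hash)→4300, (A,nl)→37650 …(+1); best=2850 via (A,nl_idx)
  {BC}: card=300; try (B,nl_idx)→1800, (C,hash)→3200, (B,merge)→5500, (C,merge)→5750, (B,hash)→7500, (B,nl)→60150 …(+1); best=1800 via (B,nl_idx)
  {ABC}: card=3000; try (A,hash)→6100, (A,merge)→7050, (A,nl_idx)→7200, (B,hash)→11550, (B,nl_idx)→19350, (B,merge)→24850 …(+2); best=6100 via (A,hash)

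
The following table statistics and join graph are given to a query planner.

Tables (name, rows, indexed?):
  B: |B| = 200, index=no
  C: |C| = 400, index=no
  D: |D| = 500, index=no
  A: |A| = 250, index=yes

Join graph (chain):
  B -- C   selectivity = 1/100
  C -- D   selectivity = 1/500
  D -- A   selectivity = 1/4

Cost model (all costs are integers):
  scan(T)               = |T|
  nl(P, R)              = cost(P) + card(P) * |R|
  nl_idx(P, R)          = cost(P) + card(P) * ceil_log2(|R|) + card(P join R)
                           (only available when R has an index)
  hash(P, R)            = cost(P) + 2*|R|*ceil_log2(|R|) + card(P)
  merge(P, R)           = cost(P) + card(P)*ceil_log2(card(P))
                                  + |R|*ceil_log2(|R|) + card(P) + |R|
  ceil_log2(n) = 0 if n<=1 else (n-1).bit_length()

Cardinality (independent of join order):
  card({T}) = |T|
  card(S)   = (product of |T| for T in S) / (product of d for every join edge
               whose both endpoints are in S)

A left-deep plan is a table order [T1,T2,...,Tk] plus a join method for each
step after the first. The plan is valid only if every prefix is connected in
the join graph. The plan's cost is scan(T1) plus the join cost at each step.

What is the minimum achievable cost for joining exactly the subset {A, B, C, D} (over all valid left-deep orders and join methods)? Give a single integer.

Selinger DP over subsets of {A,B,C,D}:
  {B}: scan cost=200, card=200
  {C}: scan cost=400, card=400
  {D}: scan cost=500, card=500
  {A}: scan cost=250, card=250
  {BC}: card=800; try (B,hash)→4000, (C,merge)→6000, (B,merge)→6200, (C,hash)→7600, (C,nl)→80200, (B,nl)→80400; best=4000 via (B,hash)
  {CD}: card=400; try (C,hash)→8200, (D,merge)→9400, (C,merge)→9500, (D,hash)→9800, (D,nl)→200400, (C,nl)→200500; best=8200 via (C,hash)
  {AD}: card=31250; try (A,hash)→5000, (D,merge)→7500, (A,merge)→7750, (D,hash)→9500, (A,nl_idx)→35750, (D,nl)→125250 …(+1); best=5000 via (A,hash)
  {BCD}: card=800; try (B,hash)→11800, (D,hash)→13800, (B,merge)→14000, (D,merge)→17800, (B,nl)→88200, (D,nl)→404000; best=11800 via (B,hash)
  {ACD}: card=25000; try (A,hash)→12600, (A,merge)→14450, (A,nl_idx)→36400, (C,hash)→43450, (A,nl)→108200, (C,merge)→509000 …(+1); best=12600 via (A,hash)
  {ABCD}: card=50000; try (A,hash)→16600, (A,merge)→22850, (B,hash)→40800, (A,nl_idx)→68200, (A,nl)→211800, (B,merge)→414400 …(+1); best=16600 via (A,hash)

16600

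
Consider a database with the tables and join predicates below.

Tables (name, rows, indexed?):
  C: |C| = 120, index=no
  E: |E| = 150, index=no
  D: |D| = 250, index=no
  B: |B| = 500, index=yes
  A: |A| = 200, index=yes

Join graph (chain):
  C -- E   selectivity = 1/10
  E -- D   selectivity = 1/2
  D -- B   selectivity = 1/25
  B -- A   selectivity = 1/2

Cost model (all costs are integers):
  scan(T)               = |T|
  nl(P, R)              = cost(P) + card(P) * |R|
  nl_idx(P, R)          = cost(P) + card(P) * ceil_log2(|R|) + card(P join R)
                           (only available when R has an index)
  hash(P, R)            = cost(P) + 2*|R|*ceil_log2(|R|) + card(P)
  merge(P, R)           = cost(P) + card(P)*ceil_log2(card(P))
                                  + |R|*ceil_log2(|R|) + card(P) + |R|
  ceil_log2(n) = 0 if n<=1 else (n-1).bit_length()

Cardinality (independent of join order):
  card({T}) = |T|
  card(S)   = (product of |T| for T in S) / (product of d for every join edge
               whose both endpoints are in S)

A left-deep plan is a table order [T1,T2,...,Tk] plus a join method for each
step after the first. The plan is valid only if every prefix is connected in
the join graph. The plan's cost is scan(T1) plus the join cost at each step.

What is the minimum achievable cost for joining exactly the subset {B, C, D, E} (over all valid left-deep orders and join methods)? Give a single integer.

241780

Selinger DP over subsets of {B,C,D,E}:
  {C}: scan cost=120, card=120
  {E}: scan cost=150, card=150
  {D}: scan cost=250, card=250
  {B}: scan cost=500, card=500
  {CE}: card=1800; try (C,hash)→1980, (E,merge)→2430, (C,merge)→2460, (E,hash)→2640, (E,nl)→18120, (C,nl)→18150; best=1980 via (C,hash)
  {DE}: card=18750; try (E,hash)→2900, (D,merge)→3750, (E,merge)→3850, (D,hash)→4300, (D,nl)→37650, (E,nl)→37750; best=2900 via (E,hash)
  {BD}: card=5000; try (D,hash)→5000, (B,merge)→7500, (B,nl_idx)→7500, (D,merge)→7750, (B,hash)→9500, (B,nl)→125250 …(+1); best=5000 via (D,hash)
  {CDE}: card=225000; try (D,hash)→7780, (C,hash)→23330, (D,merge)→25830, (C,merge)→303860, (D,nl)→451980, (C,nl)→2252900; best=7780 via (D,hash)
  {BDE}: card=375000; try (E,hash)→12400, (B,hash)→30650, (E,merge)→76350, (B,merge)→307900, (B,nl_idx)→546650, (E,nl)→755000 …(+1); best=12400 via (E,hash)
  {BCDE}: card=4500000; try (B,hash)→241780, (C,hash)→389080, (B,merge)→4287780, (B,nl_idx)→6532780, (C,merge)→7513360, (C,nl)→45012400 …(+1); best=241780 via (B,hash)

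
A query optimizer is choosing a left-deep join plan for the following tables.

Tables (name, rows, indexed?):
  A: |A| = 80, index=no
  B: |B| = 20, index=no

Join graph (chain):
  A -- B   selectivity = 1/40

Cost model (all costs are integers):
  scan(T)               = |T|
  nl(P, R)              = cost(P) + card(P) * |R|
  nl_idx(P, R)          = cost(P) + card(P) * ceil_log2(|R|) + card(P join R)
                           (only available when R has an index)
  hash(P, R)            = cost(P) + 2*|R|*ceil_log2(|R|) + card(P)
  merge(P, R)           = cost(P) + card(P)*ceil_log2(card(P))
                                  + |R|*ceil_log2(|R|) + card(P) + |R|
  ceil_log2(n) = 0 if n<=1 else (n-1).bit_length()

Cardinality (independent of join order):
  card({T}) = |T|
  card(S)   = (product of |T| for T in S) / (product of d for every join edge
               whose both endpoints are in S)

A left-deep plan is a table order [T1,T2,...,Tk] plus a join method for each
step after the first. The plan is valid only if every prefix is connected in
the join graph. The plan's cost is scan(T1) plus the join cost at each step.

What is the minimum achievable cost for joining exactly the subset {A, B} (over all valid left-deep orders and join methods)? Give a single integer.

Selinger DP over subsets of {A,B}:
  {A}: scan cost=80, card=80
  {B}: scan cost=20, card=20
  {AB}: card=40; try (B,hash)→360, (A,merge)→780, (B,merge)→840, (A,hash)→1160, (A,nl)→1620, (B,nl)→1680; best=360 via (B,hash)

360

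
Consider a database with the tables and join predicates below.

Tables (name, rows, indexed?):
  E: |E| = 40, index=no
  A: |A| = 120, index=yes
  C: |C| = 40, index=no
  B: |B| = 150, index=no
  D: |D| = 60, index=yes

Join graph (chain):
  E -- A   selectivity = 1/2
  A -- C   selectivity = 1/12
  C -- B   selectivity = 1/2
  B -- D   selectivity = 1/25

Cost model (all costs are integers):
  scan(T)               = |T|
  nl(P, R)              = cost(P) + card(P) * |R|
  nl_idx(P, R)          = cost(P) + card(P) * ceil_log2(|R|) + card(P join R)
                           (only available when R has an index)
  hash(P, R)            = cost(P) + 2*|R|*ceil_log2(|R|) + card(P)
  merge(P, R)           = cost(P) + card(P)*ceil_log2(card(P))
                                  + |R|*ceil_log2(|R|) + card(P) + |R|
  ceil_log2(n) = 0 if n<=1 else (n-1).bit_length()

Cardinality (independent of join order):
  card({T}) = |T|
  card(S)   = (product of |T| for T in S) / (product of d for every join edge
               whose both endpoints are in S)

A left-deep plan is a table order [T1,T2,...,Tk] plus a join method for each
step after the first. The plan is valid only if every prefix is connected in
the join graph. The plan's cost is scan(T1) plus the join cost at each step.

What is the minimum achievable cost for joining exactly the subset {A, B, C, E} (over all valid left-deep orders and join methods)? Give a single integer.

Selinger DP over subsets of {A,B,C,E}:
  {E}: scan cost=40, card=40
  {A}: scan cost=120, card=120
  {C}: scan cost=40, card=40
  {B}: scan cost=150, card=150
  {AE}: card=2400; try (E,hash)→720, (A,merge)→1280, (E,merge)→1360, (A,hash)→1760, (A,nl_idx)→2720, (A,nl)→4840 …(+1); best=720 via (E,hash)
  {AC}: card=400; try (C,hash)→720, (A,nl_idx)→720, (A,merge)→1280, (C,merge)→1360, (A,hash)→1760, (A,nl)→4840 …(+1); best=720 via (C,hash)
  {BC}: card=3000; try (C,hash)→780, (B,merge)→1670, (C,merge)→1780, (B,hash)→2480, (B,nl)→6040, (C,nl)→6150; best=780 via (C,hash)
  {ACE}: card=8000; try (E,hash)→1600, (C,hash)→3600, (E,merge)→5000, (E,nl)→16720, (C,merge)→32200, (C,nl)→96720; best=1600 via (E,hash)
  {ABC}: card=30000; try (B,hash)→3520, (A,hash)→5460, (B,merge)→6070, (A,merge)→40740, (A,nl_idx)→51780, (B,nl)→60720 …(+1); best=3520 via (B,hash)
  {ABCE}: card=600000; try (B,hash)→12000, (E,hash)→34000, (B,merge)→114950, (E,merge)→483800, (B,nl)→1201600, (E,nl)→1203520; best=12000 via (B,hash)

12000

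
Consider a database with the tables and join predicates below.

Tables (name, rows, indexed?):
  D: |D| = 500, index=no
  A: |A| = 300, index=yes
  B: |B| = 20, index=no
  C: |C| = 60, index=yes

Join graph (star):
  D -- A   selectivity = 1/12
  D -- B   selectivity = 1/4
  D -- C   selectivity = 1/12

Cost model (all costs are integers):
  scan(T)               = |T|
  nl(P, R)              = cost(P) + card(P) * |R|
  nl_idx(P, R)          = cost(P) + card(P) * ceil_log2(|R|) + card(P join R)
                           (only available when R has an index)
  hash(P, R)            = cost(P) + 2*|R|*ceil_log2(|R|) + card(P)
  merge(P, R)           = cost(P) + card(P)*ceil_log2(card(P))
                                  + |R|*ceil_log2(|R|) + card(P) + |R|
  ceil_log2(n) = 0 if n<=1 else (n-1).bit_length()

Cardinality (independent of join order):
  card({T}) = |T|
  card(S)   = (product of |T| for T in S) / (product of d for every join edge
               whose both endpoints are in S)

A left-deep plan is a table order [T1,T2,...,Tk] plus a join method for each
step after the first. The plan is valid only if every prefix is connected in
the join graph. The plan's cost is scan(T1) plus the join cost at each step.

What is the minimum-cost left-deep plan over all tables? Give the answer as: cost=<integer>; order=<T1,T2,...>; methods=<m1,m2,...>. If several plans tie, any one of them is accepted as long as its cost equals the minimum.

cost=22320; order=D,B,C,A; methods=hash,hash,hash

Selinger DP (subsets sized 1..n):
  {D}: scan cost=500, card=500
  {A}: scan cost=300, card=300
  {B}: scan cost=20, card=20
  {C}: scan cost=60, card=60
  {AD}: card=12500; try (A,hash)→6400, (D,merge)→8300, (A,merge)→8500, (D,hash)→9600, (A,nl_idx)→17500, (D,nl)→150300 …(+1); best=6400 via (A,hash)
  {BD}: card=2500; try (B,hash)→1200, (D,merge)→5140, (B,merge)→5620, (D,hash)→9040, (D,nl)→10020, (B,nl)→10500; best=1200 via (B,hash)
  {CD}: card=2500; try (C,hash)→1720, (D,merge)→5480, (C,merge)→5920, (C,nl_idx)→6000, (D,hash)→9120, (D,nl)→30060 …(+1); best=1720 via (C,hash)
  {ABD}: card=62500; try (A,hash)→9100, (B,hash)→19100, (A,merge)→36700, (A,nl_idx)→86200, (B,merge)→194020, (B,nl)→256400 …(+1); best=9100 via (A,hash)
  {ACD}: card=62500; try (A,hash)→9620, (C,hash)→19620, (A,merge)→37220, (A,nl_idx)→86720, (C,nl_idx)→143900, (C,merge)→194320 …(+2); best=9620 via (A,hash)
  {BCD}: card=12500; try (C,hash)→4420, (B,hash)→4420, (C,nl_idx)→28700, (C,merge)→34120, (B,merge)→34340, (B,nl)→51720 …(+1); best=4420 via (C,hash)
  {ABCD}: card=312500; try (A,hash)→22320, (C,hash)→72320, (B,hash)→72320, (A,merge)→194920, (A,nl_idx)→429420, (C,nl_idx)→696600 …(+5); best=22320 via (A,hash)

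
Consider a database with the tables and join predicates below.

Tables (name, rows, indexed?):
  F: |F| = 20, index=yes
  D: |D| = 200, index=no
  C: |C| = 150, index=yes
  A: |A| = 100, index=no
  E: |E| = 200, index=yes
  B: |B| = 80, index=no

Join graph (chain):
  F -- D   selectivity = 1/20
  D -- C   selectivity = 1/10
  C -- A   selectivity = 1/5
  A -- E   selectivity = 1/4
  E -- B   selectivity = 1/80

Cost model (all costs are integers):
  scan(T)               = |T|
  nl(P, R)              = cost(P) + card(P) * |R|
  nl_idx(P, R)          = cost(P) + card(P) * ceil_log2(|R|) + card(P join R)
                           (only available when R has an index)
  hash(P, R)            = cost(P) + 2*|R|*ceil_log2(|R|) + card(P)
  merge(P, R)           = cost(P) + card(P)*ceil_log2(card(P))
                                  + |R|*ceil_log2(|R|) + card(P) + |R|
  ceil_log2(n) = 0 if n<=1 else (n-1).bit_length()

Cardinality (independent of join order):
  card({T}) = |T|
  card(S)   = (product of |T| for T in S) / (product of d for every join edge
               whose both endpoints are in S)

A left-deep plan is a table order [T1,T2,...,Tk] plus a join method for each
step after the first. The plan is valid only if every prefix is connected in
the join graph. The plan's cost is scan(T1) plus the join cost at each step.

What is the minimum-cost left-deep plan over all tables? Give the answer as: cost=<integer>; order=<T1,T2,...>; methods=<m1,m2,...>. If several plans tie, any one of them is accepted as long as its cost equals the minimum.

Selinger DP (subsets sized 1..n):
  {F}: scan cost=20, card=20
  {D}: scan cost=200, card=200
  {C}: scan cost=150, card=150
  {A}: scan cost=100, card=100
  {E}: scan cost=200, card=200
  {B}: scan cost=80, card=80
  {DF}: card=200; try (F,hash)→600, (F,nl_idx)→1400, (D,merge)→1940, (F,merge)→2120, (D,hash)→3240, (D,nl)→4020 …(+1); best=600 via (F,hash)
  {CD}: card=3000; try (C,hash)→2800, (D,merge)→3300, (C,merge)→3350, (D,hash)→3500, (C,nl_idx)→4800, (D,nl)→30150 …(+1); best=2800 via (C,hash)
  {AC}: card=3000; try (A,hash)→1700, (C,merge)→2250, (A,merge)→2300, (C,hash)→2600, (C,nl_idx)→3900, (C,nl)→15100 …(+1); best=1700 via (A,hash)
  {AE}: card=5000; try (A,hash)→1800, (E,merge)→2700, (A,merge)→2800, (E,hash)→3400, (E,nl_idx)→5900, (E,nl)→20100 …(+1); best=1800 via (A,hash)
  {BE}: card=200; try (E,nl_idx)→920, (B,hash)→1520, (E,merge)→2520, (B,merge)→2640, (E,hash)→3360, (E,nl)→16080 …(+1); best=920 via (E,nl_idx)
  {CDF}: card=3000; try (C,hash)→3200, (C,merge)→3750, (C,nl_idx)→5200, (F,hash)→6000, (F,nl_idx)→20800, (C,nl)→30600 …(+2); best=3200 via (C,hash)
  {ACD}: card=60000; try (A,hash)→7200, (D,hash)→7900, (D,merge)→42500, (A,merge)→42600, (A,nl)→302800, (D,nl)→601700; best=7200 via (A,hash)
  {ACE}: card=150000; try (E,hash)→7900, (C,hash)→9200, (E,merge)→42500, (C,merge)→73150, (E,nl_idx)→175700, (C,nl_idx)→191800 …(+2); best=7900 via (E,hash)
  {ABE}: card=5000; try (A,hash)→2520, (A,merge)→3520, (B,hash)→7920, (A,nl)→20920, (B,merge)→72440, (B,nl)→401800; best=2520 via (A,hash)
  {ACDF}: card=60000; try (A,hash)→7600, (A,merge)→43000, (F,hash)→67400, (A,nl)→303200, (F,nl_idx)→367200, (F,merge)→1027320 …(+1); best=7600 via (A,hash)
  {ACDE}: card=3000000; try (E,hash)→70400, (D,hash)→161100, (E,merge)→1029000, (D,merge)→2859700, (E,nl_idx)→3487200, (E,nl)→12007200 …(+1); best=70400 via (E,hash)
  {ABCE}: card=150000; try (C,hash)→9920, (C,merge)→73870, (B,hash)→159020, (C,nl_idx)→192520, (C,nl)→752520, (B,merge)→2858540 …(+1); best=9920 via (C,hash)
  {ACDEF}: card=3000000; try (E,hash)→70800, (E,merge)→1029400, (F,hash)→3070600, (E,nl_idx)→3487600, (E,nl)→12007600, (F,nl_idx)→18070400 …(+2); best=70800 via (E,hash)
  {ABCDE}: card=3000000; try (D,hash)→163120, (D,merge)→2861720, (B,hash)→3071520, (D,nl)→30009920, (B,merge)→69071040, (B,nl)→240070400; best=163120 via (D,hash)
  {ABCDEF}: card=3000000; try (B,hash)→3071920, (F,hash)→3163320, (F,nl_idx)→18163120, (F,nl)→60163120, (B,merge)→69071440, (F,merge)→69163240 …(+1); best=3071920 via (B,hash)

cost=3071920; order=D,F,C,A,E,B; methods=hash,hash,hash,hash,hash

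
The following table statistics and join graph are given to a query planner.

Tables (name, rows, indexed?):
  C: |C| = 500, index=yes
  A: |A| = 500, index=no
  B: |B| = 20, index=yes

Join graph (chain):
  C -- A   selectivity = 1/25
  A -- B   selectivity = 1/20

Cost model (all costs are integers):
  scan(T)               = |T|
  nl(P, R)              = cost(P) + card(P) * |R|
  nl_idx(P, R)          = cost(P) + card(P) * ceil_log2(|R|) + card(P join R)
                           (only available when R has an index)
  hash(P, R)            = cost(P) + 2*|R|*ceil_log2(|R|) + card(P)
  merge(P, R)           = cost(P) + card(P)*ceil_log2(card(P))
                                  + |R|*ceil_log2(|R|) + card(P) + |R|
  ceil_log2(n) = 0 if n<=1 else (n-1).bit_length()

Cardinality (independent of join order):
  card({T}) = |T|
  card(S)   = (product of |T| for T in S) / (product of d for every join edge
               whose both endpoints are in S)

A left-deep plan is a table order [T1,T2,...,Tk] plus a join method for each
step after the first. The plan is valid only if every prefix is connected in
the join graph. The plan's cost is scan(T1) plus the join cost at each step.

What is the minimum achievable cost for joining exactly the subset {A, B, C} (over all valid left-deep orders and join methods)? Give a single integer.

10700

Selinger DP over subsets of {A,B,C}:
  {C}: scan cost=500, card=500
  {A}: scan cost=500, card=500
  {B}: scan cost=20, card=20
  {AC}: card=10000; try (C,hash)→10000, (A,hash)→10000, (C,merge)→10500, (A,merge)→10500, (C,nl_idx)→15000, (C,nl)→250500 …(+1); best=10000 via (C,hash)
  {AB}: card=500; try (B,hash)→1200, (B,nl_idx)→3500, (A,merge)→5140, (B,merge)→5620, (A,hash)→9040, (A,nl)→10020 …(+1); best=1200 via (B,hash)
  {ABC}: card=10000; try (C,hash)→10700, (C,merge)→11200, (C,nl_idx)→15700, (B,hash)→20200, (B,nl_idx)→70000, (B,merge)→160120 …(+2); best=10700 via (C,hash)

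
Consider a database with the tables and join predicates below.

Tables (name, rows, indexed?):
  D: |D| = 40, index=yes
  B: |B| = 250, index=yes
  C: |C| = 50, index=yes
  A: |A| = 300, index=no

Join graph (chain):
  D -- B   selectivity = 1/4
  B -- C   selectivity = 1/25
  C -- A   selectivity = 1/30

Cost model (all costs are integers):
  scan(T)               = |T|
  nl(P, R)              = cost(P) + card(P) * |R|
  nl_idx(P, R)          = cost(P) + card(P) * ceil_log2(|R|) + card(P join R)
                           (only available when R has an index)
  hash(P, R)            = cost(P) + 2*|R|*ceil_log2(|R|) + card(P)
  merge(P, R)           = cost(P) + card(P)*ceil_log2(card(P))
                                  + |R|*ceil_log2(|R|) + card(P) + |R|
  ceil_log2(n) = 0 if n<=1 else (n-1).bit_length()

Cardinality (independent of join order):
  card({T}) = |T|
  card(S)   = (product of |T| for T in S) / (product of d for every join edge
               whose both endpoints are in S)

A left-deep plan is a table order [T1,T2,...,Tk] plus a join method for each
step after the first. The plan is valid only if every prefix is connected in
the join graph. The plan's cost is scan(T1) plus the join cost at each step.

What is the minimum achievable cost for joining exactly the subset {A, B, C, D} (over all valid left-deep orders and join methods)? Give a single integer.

11180

Selinger DP over subsets of {A,B,C,D}:
  {D}: scan cost=40, card=40
  {B}: scan cost=250, card=250
  {C}: scan cost=50, card=50
  {A}: scan cost=300, card=300
  {BD}: card=2500; try (D,hash)→980, (B,merge)→2570, (D,merge)→2780, (B,nl_idx)→2860, (B,hash)→4080, (D,nl_idx)→4250 …(+2); best=980 via (D,hash)
  {BC}: card=500; try (B,nl_idx)→950, (C,hash)→1100, (C,nl_idx)→2250, (B,merge)→2650, (C,merge)→2850, (B,hash)→4100 …(+2); best=950 via (B,nl_idx)
  {AC}: card=500; try (C,hash)→1200, (C,nl_idx)→2600, (A,merge)→3400, (C,merge)→3650, (A,hash)→5500, (A,nl)→15050 …(+1); best=1200 via (C,hash)
  {BCD}: card=5000; try (D,hash)→1930, (C,hash)→4080, (D,merge)→6230, (D,nl_idx)→8950, (D,nl)→20950, (C,nl_idx)→20980 …(+2); best=1930 via (D,hash)
  {ABC}: card=5000; try (B,hash)→5700, (A,hash)→6850, (B,merge)→8450, (A,merge)→8950, (B,nl_idx)→10200, (B,nl)→126200 …(+1); best=5700 via (B,hash)
  {ABCD}: card=50000; try (D,hash)→11180, (A,hash)→12330, (A,merge)→74930, (D,merge)→75980, (D,nl_idx)→85700, (D,nl)→205700 …(+1); best=11180 via (D,hash)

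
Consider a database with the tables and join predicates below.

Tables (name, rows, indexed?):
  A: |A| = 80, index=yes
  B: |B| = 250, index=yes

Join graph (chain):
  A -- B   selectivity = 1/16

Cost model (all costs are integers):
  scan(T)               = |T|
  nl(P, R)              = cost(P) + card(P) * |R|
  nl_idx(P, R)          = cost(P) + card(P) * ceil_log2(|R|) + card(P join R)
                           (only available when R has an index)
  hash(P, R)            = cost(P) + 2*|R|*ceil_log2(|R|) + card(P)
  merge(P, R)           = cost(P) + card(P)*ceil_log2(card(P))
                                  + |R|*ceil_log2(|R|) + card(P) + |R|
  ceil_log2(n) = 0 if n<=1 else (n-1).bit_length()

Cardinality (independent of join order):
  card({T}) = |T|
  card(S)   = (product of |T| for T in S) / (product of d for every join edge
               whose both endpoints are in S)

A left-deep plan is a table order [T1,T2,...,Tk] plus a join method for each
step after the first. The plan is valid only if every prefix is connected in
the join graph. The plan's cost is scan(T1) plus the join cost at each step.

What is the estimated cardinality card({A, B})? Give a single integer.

1250

Tables in S: A(80), B(250)
Edges inside S: A-B(d=16)
numerator = 80 * 250 = 20000
denominator = 16 = 16
card(S) = 20000 / 16 = 1250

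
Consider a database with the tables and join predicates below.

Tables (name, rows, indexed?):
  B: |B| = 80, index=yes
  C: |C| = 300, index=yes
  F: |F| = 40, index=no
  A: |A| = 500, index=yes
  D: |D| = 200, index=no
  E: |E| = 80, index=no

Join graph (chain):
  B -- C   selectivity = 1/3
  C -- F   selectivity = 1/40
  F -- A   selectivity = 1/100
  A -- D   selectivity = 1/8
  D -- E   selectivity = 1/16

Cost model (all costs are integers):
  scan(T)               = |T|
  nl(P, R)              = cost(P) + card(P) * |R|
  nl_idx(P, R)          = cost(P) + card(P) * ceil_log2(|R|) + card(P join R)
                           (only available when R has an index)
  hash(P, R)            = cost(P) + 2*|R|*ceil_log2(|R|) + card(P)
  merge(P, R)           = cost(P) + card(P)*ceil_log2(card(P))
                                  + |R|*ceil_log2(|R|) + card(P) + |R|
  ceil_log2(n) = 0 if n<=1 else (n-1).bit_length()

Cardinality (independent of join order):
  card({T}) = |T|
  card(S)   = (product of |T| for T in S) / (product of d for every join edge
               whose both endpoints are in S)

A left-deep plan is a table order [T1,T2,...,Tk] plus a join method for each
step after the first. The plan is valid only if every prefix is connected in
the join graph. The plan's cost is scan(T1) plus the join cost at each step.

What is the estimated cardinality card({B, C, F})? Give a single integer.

Tables in S: B(80), C(300), F(40)
Edges inside S: B-C(d=3), C-F(d=40)
numerator = 80 * 300 * 40 = 960000
denominator = 3 * 40 = 120
card(S) = 960000 / 120 = 8000

8000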